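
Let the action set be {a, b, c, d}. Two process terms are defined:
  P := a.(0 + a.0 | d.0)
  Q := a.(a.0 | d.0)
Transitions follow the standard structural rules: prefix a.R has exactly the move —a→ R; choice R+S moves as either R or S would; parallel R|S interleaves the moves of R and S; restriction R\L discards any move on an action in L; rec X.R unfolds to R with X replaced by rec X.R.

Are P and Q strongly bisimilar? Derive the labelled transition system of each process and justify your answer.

bisimilar

Reachable graph of P (5 states):
  s0 = a.(0 + a.0 | d.0) → =a=> s1
  s1 = 0 + a.0 | d.0 → =a=> s2, =d=> s3
  s2 = 0 | d.0 → =d=> s4
  s3 = a.0 | 0 → =a=> s4
  s4 = 0 | 0 → deadlocked
Reachable graph of Q (5 states):
  t0 = a.(a.0 | d.0) → =a=> t1
  t1 = a.0 | d.0 → =a=> t2, =d=> t3
  t2 = 0 | d.0 → =d=> t4
  t3 = a.0 | 0 → =a=> t4
  t4 = 0 | 0 → deadlocked
Coarsest stable partition (strong bisimilarity classes):
  B0 = {s0, t0}
  B1 = {s1, t1}
  B2 = {s2, t2}
  B3 = {s4, t4}
  B4 = {s3, t3}
s0 ∈ B0, t0 ∈ B0 → same block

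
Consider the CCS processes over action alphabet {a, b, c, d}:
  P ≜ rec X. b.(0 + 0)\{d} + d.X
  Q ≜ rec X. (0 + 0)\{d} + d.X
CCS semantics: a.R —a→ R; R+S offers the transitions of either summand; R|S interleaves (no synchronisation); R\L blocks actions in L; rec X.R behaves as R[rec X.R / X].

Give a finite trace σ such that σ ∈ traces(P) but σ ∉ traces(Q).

P's transition system — 2 states:
  p0 = rec X. b.(0 + 0)\{d} + d.X | --b--▸ p1, --d--▸ p0
  p1 = (0 + 0)\{d} | stopped
Q's transition system — 1 states:
  q0 = rec X. (0 + 0)\{d} + d.X | --d--▸ q0
Trace ⟨b⟩ through P, begin at {p0}:
  [1] b ⇒ {p1}
  P completes σ.
Trace ⟨b⟩ through Q, begin at {q0}:
  [1] b ⇒ ∅ (Q stuck)

b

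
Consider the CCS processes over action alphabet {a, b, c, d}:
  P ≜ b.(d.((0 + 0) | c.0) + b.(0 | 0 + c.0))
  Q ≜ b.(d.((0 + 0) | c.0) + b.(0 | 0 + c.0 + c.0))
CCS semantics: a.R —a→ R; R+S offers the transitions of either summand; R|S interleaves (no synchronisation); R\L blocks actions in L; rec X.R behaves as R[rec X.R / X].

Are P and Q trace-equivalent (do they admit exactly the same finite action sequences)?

P's transition system — 6 states:
  u0 = b.(d.((0 + 0) | c.0) + b.(0 | 0 + c.0)) :: ··b··> u1
  u1 = d.((0 + 0) | c.0) + b.(0 | 0 + c.0) :: ··b··> u2, ··d··> u3
  u2 = 0 | 0 + c.0 :: ··c··> u4
  u3 = (0 + 0) | c.0 :: ··c··> u5
  u4 = 0 :: ·
  u5 = (0 + 0) | 0 :: ·
Q's transition system — 6 states:
  v0 = b.(d.((0 + 0) | c.0) + b.(0 | 0 + c.0 + c.0)) :: ··b··> v1
  v1 = d.((0 + 0) | c.0) + b.(0 | 0 + c.0 + c.0) :: ··b··> v2, ··d··> v3
  v2 = 0 | 0 + c.0 + c.0 :: ··c··> v4
  v3 = (0 + 0) | c.0 :: ··c··> v5
  v4 = 0 :: ·
  v5 = (0 + 0) | 0 :: ·
Coarsest stable partition (strong bisimilarity classes):
  B0 = {u0, v0}
  B1 = {u1, v1}
  B2 = {u2, u3, v2, v3}
  B3 = {u4, u5, v4, v5}
u0 ∈ B0, v0 ∈ B0 → same block
Bisimilar ⇒ trace-equivalent.

traces(P) = traces(Q)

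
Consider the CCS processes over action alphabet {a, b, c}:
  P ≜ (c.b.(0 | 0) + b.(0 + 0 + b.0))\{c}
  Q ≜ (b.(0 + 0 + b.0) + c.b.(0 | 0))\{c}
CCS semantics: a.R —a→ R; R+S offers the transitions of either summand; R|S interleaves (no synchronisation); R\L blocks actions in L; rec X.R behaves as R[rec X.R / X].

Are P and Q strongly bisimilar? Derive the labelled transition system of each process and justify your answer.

YES

Reachable graph of P (3 states):
  p0 = (c.b.(0 | 0) + b.(0 + 0 + b.0))\{c} ⊢ —b→ p1
  p1 = (0 + 0 + b.0)\{c} ⊢ —b→ p2
  p2 = 0\{c} ⊢ (no moves)
Reachable graph of Q (3 states):
  q0 = (b.(0 + 0 + b.0) + c.b.(0 | 0))\{c} ⊢ —b→ q1
  q1 = (0 + 0 + b.0)\{c} ⊢ —b→ q2
  q2 = 0\{c} ⊢ (no moves)
Coarsest stable partition (strong bisimilarity classes):
  B0 = {p0, q0}
  B1 = {p1, q1}
  B2 = {p2, q2}
p0 ∈ B0, q0 ∈ B0 → same block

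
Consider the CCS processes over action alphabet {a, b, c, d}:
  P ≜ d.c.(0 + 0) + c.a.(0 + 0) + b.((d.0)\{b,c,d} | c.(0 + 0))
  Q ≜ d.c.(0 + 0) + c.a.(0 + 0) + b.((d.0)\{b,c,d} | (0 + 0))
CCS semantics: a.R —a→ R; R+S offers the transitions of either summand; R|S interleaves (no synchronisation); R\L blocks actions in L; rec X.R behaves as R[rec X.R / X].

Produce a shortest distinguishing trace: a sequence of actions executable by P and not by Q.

P's transition system — 6 states:
  u0 = d.c.(0 + 0) + c.a.(0 + 0) + b.((d.0)\{b,c,d} | c.(0 + 0)) → -b-> u1, -c-> u2, -d-> u3
  u1 = (d.0)\{b,c,d} | c.(0 + 0) → -c-> u4
  u2 = a.(0 + 0) → -a-> u5
  u3 = c.(0 + 0) → -c-> u5
  u4 = (d.0)\{b,c,d} | (0 + 0) → ·
  u5 = 0 + 0 → ·
Q's transition system — 5 states:
  v0 = d.c.(0 + 0) + c.a.(0 + 0) + b.((d.0)\{b,c,d} | (0 + 0)) → -b-> v1, -c-> v2, -d-> v3
  v1 = (d.0)\{b,c,d} | (0 + 0) → ·
  v2 = a.(0 + 0) → -a-> v4
  v3 = c.(0 + 0) → -c-> v4
  v4 = 0 + 0 → ·
Trace ⟨bc⟩ through P, begin at {u0}:
  step 1 (b): {u1}
  step 2 (c): {u4}
  — P admits the full trace.
Trace ⟨bc⟩ through Q, begin at {v0}:
  step 1 (b): {v1}
  step 2 (c): no successor for Q

bc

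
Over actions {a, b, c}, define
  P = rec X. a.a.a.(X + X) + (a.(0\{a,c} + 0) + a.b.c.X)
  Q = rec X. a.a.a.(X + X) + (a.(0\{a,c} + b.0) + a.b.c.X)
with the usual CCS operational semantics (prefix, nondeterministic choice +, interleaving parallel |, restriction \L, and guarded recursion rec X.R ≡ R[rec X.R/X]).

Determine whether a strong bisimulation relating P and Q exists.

LTS(P): 7 reachable states
  p0 = rec X. a.a.a.(X + X) + (a.(0\{a,c} + 0) + a.b.c.X) → --a--▸ p1, --a--▸ p2, --a--▸ p3
  p1 = 0\{a,c} + 0 → (no moves)
  p2 = a.a.((rec X. a.a.a.(X + X) + (a.(0\{a,c} + 0) + a.b.c.X)) + (rec X. a.a.a.(X + X) + (a.(0\{a,c} + 0) + a.b.c.X))) → --a--▸ p4
  p3 = b.c.(rec X. a.a.a.(X + X) + (a.(0\{a,c} + 0) + a.b.c.X)) → --b--▸ p5
  p4 = a.((rec X. a.a.a.(X + X) + (a.(0\{a,c} + 0) + a.b.c.X)) + (rec X. a.a.a.(X + X) + (a.(0\{a,c} + 0) + a.b.c.X))) → --a--▸ p6
  p5 = c.(rec X. a.a.a.(X + X) + (a.(0\{a,c} + 0) + a.b.c.X)) → --c--▸ p0
  p6 = (rec X. a.a.a.(X + X) + (a.(0\{a,c} + 0) + a.b.c.X)) + (rec X. a.a.a.(X + X) + (a.(0\{a,c} + 0) + a.b.c.X)) → --a--▸ p1, --a--▸ p2, --a--▸ p3
LTS(Q): 8 reachable states
  q0 = rec X. a.a.a.(X + X) + (a.(0\{a,c} + b.0) + a.b.c.X) → --a--▸ q1, --a--▸ q2, --a--▸ q3
  q1 = 0\{a,c} + b.0 → --b--▸ q4
  q2 = a.a.((rec X. a.a.a.(X + X) + (a.(0\{a,c} + b.0) + a.b.c.X)) + (rec X. a.a.a.(X + X) + (a.(0\{a,c} + b.0) + a.b.c.X))) → --a--▸ q5
  q3 = b.c.(rec X. a.a.a.(X + X) + (a.(0\{a,c} + b.0) + a.b.c.X)) → --b--▸ q6
  q4 = 0 → (no moves)
  q5 = a.((rec X. a.a.a.(X + X) + (a.(0\{a,c} + b.0) + a.b.c.X)) + (rec X. a.a.a.(X + X) + (a.(0\{a,c} + b.0) + a.b.c.X))) → --a--▸ q7
  q6 = c.(rec X. a.a.a.(X + X) + (a.(0\{a,c} + b.0) + a.b.c.X)) → --c--▸ q0
  q7 = (rec X. a.a.a.(X + X) + (a.(0\{a,c} + b.0) + a.b.c.X)) + (rec X. a.a.a.(X + X) + (a.(0\{a,c} + b.0) + a.b.c.X)) → --a--▸ q1, --a--▸ q2, --a--▸ q3
Coarsest stable partition (strong bisimilarity classes):
  B0 = {p0, p6}
  B1 = {p3}
  B2 = {p5}
  B3 = {p2}
  B4 = {p4}
  B5 = {p1, q4}
  B6 = {q0, q7}
  B7 = {q2}
  B8 = {q5}
  B9 = {q3}
  B10 = {q6}
  B11 = {q1}
p0 ∈ B0, q0 ∈ B6 → different blocks

NO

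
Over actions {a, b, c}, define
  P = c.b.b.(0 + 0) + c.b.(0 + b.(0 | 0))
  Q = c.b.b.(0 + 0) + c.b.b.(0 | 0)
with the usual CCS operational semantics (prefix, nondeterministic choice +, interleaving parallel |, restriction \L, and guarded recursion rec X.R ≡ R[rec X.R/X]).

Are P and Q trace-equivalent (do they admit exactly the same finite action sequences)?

YES

LTS(P): 7 reachable states
  u0 = c.b.b.(0 + 0) + c.b.(0 + b.(0 | 0)) has moves =c=> u1, =c=> u2
  u1 = b.(0 + b.(0 | 0)) has moves =b=> u3
  u2 = b.b.(0 + 0) has moves =b=> u4
  u3 = 0 + b.(0 | 0) has moves =b=> u5
  u4 = b.(0 + 0) has moves =b=> u6
  u5 = 0 | 0 has moves ∅
  u6 = 0 + 0 has moves ∅
LTS(Q): 7 reachable states
  v0 = c.b.b.(0 + 0) + c.b.b.(0 | 0) has moves =c=> v1, =c=> v2
  v1 = b.b.(0 + 0) has moves =b=> v3
  v2 = b.b.(0 | 0) has moves =b=> v4
  v3 = b.(0 + 0) has moves =b=> v5
  v4 = b.(0 | 0) has moves =b=> v6
  v5 = 0 + 0 has moves ∅
  v6 = 0 | 0 has moves ∅
Coarsest stable partition (strong bisimilarity classes):
  B0 = {u0, v0}
  B1 = {u1, u2, v1, v2}
  B2 = {u3, u4, v3, v4}
  B3 = {u5, u6, v5, v6}
u0 ∈ B0, v0 ∈ B0 → same block
Bisimilar ⇒ trace-equivalent.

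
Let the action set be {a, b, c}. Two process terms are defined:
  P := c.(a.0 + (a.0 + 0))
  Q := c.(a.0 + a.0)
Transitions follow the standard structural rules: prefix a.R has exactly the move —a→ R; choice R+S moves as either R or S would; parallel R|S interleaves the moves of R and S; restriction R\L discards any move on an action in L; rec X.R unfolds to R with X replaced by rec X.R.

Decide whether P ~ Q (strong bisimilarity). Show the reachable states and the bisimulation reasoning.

P's transition system — 3 states:
  p0 = c.(a.0 + (a.0 + 0)) | --c--▸ p1
  p1 = a.0 + (a.0 + 0) | --a--▸ p2
  p2 = 0 | deadlocked
Q's transition system — 3 states:
  q0 = c.(a.0 + a.0) | --c--▸ q1
  q1 = a.0 + a.0 | --a--▸ q2
  q2 = 0 | deadlocked
Bisimilarity quotient blocks:
  B0 = {p0, q0}
  B1 = {p1, q1}
  B2 = {p2, q2}
p0 ∈ B0, q0 ∈ B0 → same block

P ~ Q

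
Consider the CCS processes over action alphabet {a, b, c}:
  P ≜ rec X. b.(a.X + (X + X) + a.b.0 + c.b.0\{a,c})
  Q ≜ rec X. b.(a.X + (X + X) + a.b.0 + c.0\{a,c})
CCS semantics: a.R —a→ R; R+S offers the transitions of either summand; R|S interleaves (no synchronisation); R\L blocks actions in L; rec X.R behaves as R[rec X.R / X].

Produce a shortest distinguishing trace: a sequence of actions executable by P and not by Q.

P's transition system — 6 states:
  u0 = rec X. b.(a.X + (X + X) + a.b.0 + c.b.0\{a,c}) :: ··b··> u1
  u1 = a.(rec X. b.(a.X + (X + X) + a.b.0 + c.b.0\{a,c})) + ((rec X. b.(a.X + (X + X) + a.b.0 + c.b.0\{a,c})) + (rec X. b.(a.X + (X + X) + a.b.0 + c.b.0\{a,c}))) + a.b.0 + c.b.0\{a,c} :: ··a··> u0, ··a··> u2, ··b··> u1, ··c··> u3
  u2 = b.0 :: ··b··> u4
  u3 = b.0\{a,c} :: ··b··> u5
  u4 = 0 :: stopped
  u5 = 0\{a,c} :: stopped
Q's transition system — 5 states:
  v0 = rec X. b.(a.X + (X + X) + a.b.0 + c.0\{a,c}) :: ··b··> v1
  v1 = a.(rec X. b.(a.X + (X + X) + a.b.0 + c.0\{a,c})) + ((rec X. b.(a.X + (X + X) + a.b.0 + c.0\{a,c})) + (rec X. b.(a.X + (X + X) + a.b.0 + c.0\{a,c}))) + a.b.0 + c.0\{a,c} :: ··a··> v0, ··a··> v2, ··b··> v1, ··c··> v3
  v2 = b.0 :: ··b··> v4
  v3 = 0\{a,c} :: stopped
  v4 = 0 :: stopped
Run σ = ⟨bcb⟩ on P: start {u0}
  step 1 (b): {u1}
  step 2 (c): {u3}
  step 3 (b): {u5}
  P completes σ.
Run σ = ⟨bcb⟩ on Q: start {v0}
  step 1 (b): {v1}
  step 2 (c): {v3}
  step 3 (b): ∅ (Q stuck)

bcb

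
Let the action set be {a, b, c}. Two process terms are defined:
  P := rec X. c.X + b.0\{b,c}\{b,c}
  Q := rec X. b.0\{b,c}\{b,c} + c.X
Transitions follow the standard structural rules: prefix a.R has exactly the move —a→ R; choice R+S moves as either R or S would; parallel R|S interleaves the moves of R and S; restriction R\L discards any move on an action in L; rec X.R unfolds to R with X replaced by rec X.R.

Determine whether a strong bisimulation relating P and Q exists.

LTS(P): 2 reachable states
  s0 = rec X. c.X + b.0\{b,c}\{b,c} ⊢ -b-> s1, -c-> s0
  s1 = 0\{b,c}\{b,c} ⊢ deadlocked
LTS(Q): 2 reachable states
  t0 = rec X. b.0\{b,c}\{b,c} + c.X ⊢ -b-> t1, -c-> t0
  t1 = 0\{b,c}\{b,c} ⊢ deadlocked
Bisimilarity quotient blocks:
  B0 = {s0, t0}
  B1 = {s1, t1}
s0 ∈ B0, t0 ∈ B0 → same block

P ~ Q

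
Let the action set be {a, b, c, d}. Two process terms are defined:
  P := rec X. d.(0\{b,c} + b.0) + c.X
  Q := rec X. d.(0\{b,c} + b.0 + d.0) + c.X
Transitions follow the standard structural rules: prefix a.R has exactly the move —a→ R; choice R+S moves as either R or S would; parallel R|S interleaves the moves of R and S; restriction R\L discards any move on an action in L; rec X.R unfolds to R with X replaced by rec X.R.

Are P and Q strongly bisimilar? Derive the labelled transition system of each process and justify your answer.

P's transition system — 3 states:
  u0 = rec X. d.(0\{b,c} + b.0) + c.X | -c-> u0, -d-> u1
  u1 = 0\{b,c} + b.0 | -b-> u2
  u2 = 0 | (no moves)
Q's transition system — 3 states:
  v0 = rec X. d.(0\{b,c} + b.0 + d.0) + c.X | -c-> v0, -d-> v1
  v1 = 0\{b,c} + b.0 + d.0 | -b-> v2, -d-> v2
  v2 = 0 | (no moves)
Coarsest stable partition (strong bisimilarity classes):
  B0 = {u0}
  B1 = {u1}
  B2 = {u2, v2}
  B3 = {v0}
  B4 = {v1}
u0 ∈ B0, v0 ∈ B3 → different blocks

NO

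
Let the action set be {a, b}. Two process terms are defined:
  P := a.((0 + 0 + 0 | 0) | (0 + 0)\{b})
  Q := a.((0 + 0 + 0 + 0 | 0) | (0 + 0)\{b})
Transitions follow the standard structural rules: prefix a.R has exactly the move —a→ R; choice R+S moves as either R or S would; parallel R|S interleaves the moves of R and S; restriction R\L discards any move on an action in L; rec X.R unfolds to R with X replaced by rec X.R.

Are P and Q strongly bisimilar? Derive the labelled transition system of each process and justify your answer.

LTS(P): 2 reachable states
  p0 = a.((0 + 0 + 0 | 0) | (0 + 0)\{b}) has moves =a=> p1
  p1 = (0 + 0 + 0 | 0) | (0 + 0)\{b} has moves ∅
LTS(Q): 2 reachable states
  q0 = a.((0 + 0 + 0 + 0 | 0) | (0 + 0)\{b}) has moves =a=> q1
  q1 = (0 + 0 + 0 + 0 | 0) | (0 + 0)\{b} has moves ∅
Coarsest stable partition (strong bisimilarity classes):
  B0 = {p0, q0}
  B1 = {p1, q1}
p0 ∈ B0, q0 ∈ B0 → same block

bisimilar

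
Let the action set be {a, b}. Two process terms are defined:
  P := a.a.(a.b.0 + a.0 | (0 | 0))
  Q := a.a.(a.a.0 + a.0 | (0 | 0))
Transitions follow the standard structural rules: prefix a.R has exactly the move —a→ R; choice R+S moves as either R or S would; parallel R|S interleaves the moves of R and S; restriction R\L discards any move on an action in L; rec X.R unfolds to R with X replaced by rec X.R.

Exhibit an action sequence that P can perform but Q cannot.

aaab

LTS(P): 6 reachable states
  p0 = a.a.(a.b.0 + a.0 | (0 | 0)) :: ··a··> p1
  p1 = a.(a.b.0 + a.0 | (0 | 0)) :: ··a··> p2
  p2 = a.b.0 + a.0 | (0 | 0) :: ··a··> p3, ··a··> p4
  p3 = 0 | (0 | 0) :: (no moves)
  p4 = b.0 :: ··b··> p5
  p5 = 0 :: (no moves)
LTS(Q): 6 reachable states
  q0 = a.a.(a.a.0 + a.0 | (0 | 0)) :: ··a··> q1
  q1 = a.(a.a.0 + a.0 | (0 | 0)) :: ··a··> q2
  q2 = a.a.0 + a.0 | (0 | 0) :: ··a··> q3, ··a··> q4
  q3 = 0 | (0 | 0) :: (no moves)
  q4 = a.0 :: ··a··> q5
  q5 = 0 :: (no moves)
Trace ⟨aaab⟩ through P, begin at {p0}:
  step 1 (a): {p1}
  step 2 (a): {p2}
  step 3 (a): {p3, p4}
  step 4 (b): {p5}
  ✓ P
Trace ⟨aaab⟩ through Q, begin at {q0}:
  step 1 (a): {q1}
  step 2 (a): {q2}
  step 3 (a): {q3, q4}
  step 4 (b): no successor for Q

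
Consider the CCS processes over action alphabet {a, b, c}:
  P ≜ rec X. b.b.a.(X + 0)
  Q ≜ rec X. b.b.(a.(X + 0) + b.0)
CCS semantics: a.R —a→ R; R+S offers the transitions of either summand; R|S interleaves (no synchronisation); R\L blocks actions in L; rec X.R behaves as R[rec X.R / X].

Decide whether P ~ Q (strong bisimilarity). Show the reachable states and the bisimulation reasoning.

not bisimilar

LTS(P): 4 reachable states
  m0 = rec X. b.b.a.(X + 0) :: ··b··> m1
  m1 = b.a.((rec X. b.b.a.(X + 0)) + 0) :: ··b··> m2
  m2 = a.((rec X. b.b.a.(X + 0)) + 0) :: ··a··> m3
  m3 = (rec X. b.b.a.(X + 0)) + 0 :: ··b··> m1
LTS(Q): 5 reachable states
  n0 = rec X. b.b.(a.(X + 0) + b.0) :: ··b··> n1
  n1 = b.(a.((rec X. b.b.(a.(X + 0) + b.0)) + 0) + b.0) :: ··b··> n2
  n2 = a.((rec X. b.b.(a.(X + 0) + b.0)) + 0) + b.0 :: ··a··> n3, ··b··> n4
  n3 = (rec X. b.b.(a.(X + 0) + b.0)) + 0 :: ··b··> n1
  n4 = 0 :: ·
Partition-refinement fixed point:
  B0 = {m0, m3}
  B1 = {m1}
  B2 = {m2}
  B3 = {n0, n3}
  B4 = {n1}
  B5 = {n2}
  B6 = {n4}
m0 ∈ B0, n0 ∈ B3 → different blocks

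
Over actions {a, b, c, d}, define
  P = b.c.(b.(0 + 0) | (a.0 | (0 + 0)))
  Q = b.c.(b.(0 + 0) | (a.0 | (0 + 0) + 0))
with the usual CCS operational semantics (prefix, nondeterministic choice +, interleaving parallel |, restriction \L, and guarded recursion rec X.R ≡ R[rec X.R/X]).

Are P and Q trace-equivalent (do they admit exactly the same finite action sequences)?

trace-equivalent

Reachable graph of P (6 states):
  u0 = b.c.(b.(0 + 0) | (a.0 | (0 + 0))) | —b→ u1
  u1 = c.(b.(0 + 0) | (a.0 | (0 + 0))) | —c→ u2
  u2 = b.(0 + 0) | (a.0 | (0 + 0)) | —a→ u3, —b→ u4
  u3 = b.(0 + 0) | (0 | (0 + 0)) | —b→ u5
  u4 = (0 + 0) | (a.0 | (0 + 0)) | —a→ u5
  u5 = (0 + 0) | (0 | (0 + 0)) | deadlocked
Reachable graph of Q (6 states):
  v0 = b.c.(b.(0 + 0) | (a.0 | (0 + 0) + 0)) | —b→ v1
  v1 = c.(b.(0 + 0) | (a.0 | (0 + 0) + 0)) | —c→ v2
  v2 = b.(0 + 0) | (a.0 | (0 + 0) + 0) | —a→ v3, —b→ v4
  v3 = b.(0 + 0) | (0 | (0 + 0)) | —b→ v5
  v4 = (0 + 0) | (a.0 | (0 + 0) + 0) | —a→ v5
  v5 = (0 + 0) | (0 | (0 + 0)) | deadlocked
Coarsest stable partition (strong bisimilarity classes):
  B0 = {u0, v0}
  B1 = {u1, v1}
  B2 = {u2, v2}
  B3 = {u3, v3}
  B4 = {u5, v5}
  B5 = {u4, v4}
u0 ∈ B0, v0 ∈ B0 → same block
Bisimilar ⇒ trace-equivalent.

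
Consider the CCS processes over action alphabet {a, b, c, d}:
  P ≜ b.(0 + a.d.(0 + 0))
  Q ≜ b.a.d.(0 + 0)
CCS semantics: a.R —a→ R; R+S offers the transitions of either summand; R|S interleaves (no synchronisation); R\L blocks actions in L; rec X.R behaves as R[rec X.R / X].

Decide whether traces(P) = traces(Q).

LTS(P): 4 reachable states
  m0 = b.(0 + a.d.(0 + 0)) :: -b-> m1
  m1 = 0 + a.d.(0 + 0) :: -a-> m2
  m2 = d.(0 + 0) :: -d-> m3
  m3 = 0 + 0 :: ·
LTS(Q): 4 reachable states
  n0 = b.a.d.(0 + 0) :: -b-> n1
  n1 = a.d.(0 + 0) :: -a-> n2
  n2 = d.(0 + 0) :: -d-> n3
  n3 = 0 + 0 :: ·
Bisimilarity quotient blocks:
  B0 = {m0, n0}
  B1 = {m1, n1}
  B2 = {m2, n2}
  B3 = {m3, n3}
m0 ∈ B0, n0 ∈ B0 → same block
Bisimilar ⇒ trace-equivalent.

trace-equivalent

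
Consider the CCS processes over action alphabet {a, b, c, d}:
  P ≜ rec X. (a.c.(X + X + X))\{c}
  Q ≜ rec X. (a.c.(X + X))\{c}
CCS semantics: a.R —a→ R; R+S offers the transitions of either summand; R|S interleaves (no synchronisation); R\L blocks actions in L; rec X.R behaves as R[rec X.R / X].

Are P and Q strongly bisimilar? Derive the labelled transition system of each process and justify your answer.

P's transition system — 2 states:
  p0 = rec X. (a.c.(X + X + X))\{c} has moves -a-> p1
  p1 = (c.((rec X. (a.c.(X + X + X))\{c}) + (rec X. (a.c.(X + X + X))\{c}) + (rec X. (a.c.(X + X + X))\{c})))\{c} has moves ·
Q's transition system — 2 states:
  q0 = rec X. (a.c.(X + X))\{c} has moves -a-> q1
  q1 = (c.((rec X. (a.c.(X + X))\{c}) + (rec X. (a.c.(X + X))\{c})))\{c} has moves ·
Partition-refinement fixed point:
  B0 = {p0, q0}
  B1 = {p1, q1}
p0 ∈ B0, q0 ∈ B0 → same block

YES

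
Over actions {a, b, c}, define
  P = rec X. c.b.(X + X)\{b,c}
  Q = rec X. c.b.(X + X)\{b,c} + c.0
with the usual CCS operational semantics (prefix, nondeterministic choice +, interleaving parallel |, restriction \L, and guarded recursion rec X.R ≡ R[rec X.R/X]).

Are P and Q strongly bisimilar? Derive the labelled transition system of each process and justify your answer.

NO

P's transition system — 3 states:
  m0 = rec X. c.b.(X + X)\{b,c} :: -c-> m1
  m1 = b.((rec X. c.b.(X + X)\{b,c}) + (rec X. c.b.(X + X)\{b,c}))\{b,c} :: -b-> m2
  m2 = ((rec X. c.b.(X + X)\{b,c}) + (rec X. c.b.(X + X)\{b,c}))\{b,c} :: ·
Q's transition system — 4 states:
  n0 = rec X. c.b.(X + X)\{b,c} + c.0 :: -c-> n1, -c-> n2
  n1 = 0 :: ·
  n2 = b.((rec X. c.b.(X + X)\{b,c} + c.0) + (rec X. c.b.(X + X)\{b,c} + c.0))\{b,c} :: -b-> n3
  n3 = ((rec X. c.b.(X + X)\{b,c} + c.0) + (rec X. c.b.(X + X)\{b,c} + c.0))\{b,c} :: ·
Partition-refinement fixed point:
  B0 = {m0}
  B1 = {m1, n2}
  B2 = {m2, n1, n3}
  B3 = {n0}
m0 ∈ B0, n0 ∈ B3 → different blocks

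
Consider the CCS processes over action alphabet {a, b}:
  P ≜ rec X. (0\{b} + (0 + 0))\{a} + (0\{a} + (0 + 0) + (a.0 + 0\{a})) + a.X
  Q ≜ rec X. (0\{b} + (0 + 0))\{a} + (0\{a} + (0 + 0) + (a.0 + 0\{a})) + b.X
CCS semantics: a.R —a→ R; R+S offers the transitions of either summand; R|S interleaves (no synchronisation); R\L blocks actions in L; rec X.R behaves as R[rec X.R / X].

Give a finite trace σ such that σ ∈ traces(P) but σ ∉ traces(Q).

P's transition system — 2 states:
  p0 = rec X. (0\{b} + (0 + 0))\{a} + (0\{a} + (0 + 0) + (a.0 + 0\{a})) + a.X has moves =a=> p0, =a=> p1
  p1 = 0 has moves ∅
Q's transition system — 2 states:
  q0 = rec X. (0\{b} + (0 + 0))\{a} + (0\{a} + (0 + 0) + (a.0 + 0\{a})) + b.X has moves =a=> q1, =b=> q0
  q1 = 0 has moves ∅
Trace ⟨aa⟩ through P, begin at {p0}:
  step 1 (a): {p0, p1}
  step 2 (a): {p0, p1}
  ✓ P
Trace ⟨aa⟩ through Q, begin at {q0}:
  step 1 (a): {q1}
  step 2 (a): no successor for Q

aa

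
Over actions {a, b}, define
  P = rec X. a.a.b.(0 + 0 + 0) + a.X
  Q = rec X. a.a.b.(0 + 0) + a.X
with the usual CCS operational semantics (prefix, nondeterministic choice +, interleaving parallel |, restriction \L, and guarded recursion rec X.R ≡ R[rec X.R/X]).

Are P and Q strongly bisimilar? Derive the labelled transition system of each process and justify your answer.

YES

Reachable graph of P (4 states):
  p0 = rec X. a.a.b.(0 + 0 + 0) + a.X :: --a--▸ p0, --a--▸ p1
  p1 = a.b.(0 + 0 + 0) :: --a--▸ p2
  p2 = b.(0 + 0 + 0) :: --b--▸ p3
  p3 = 0 + 0 + 0 :: stopped
Reachable graph of Q (4 states):
  q0 = rec X. a.a.b.(0 + 0) + a.X :: --a--▸ q0, --a--▸ q1
  q1 = a.b.(0 + 0) :: --a--▸ q2
  q2 = b.(0 + 0) :: --b--▸ q3
  q3 = 0 + 0 :: stopped
Bisimilarity quotient blocks:
  B0 = {p0, q0}
  B1 = {p1, q1}
  B2 = {p2, q2}
  B3 = {p3, q3}
p0 ∈ B0, q0 ∈ B0 → same block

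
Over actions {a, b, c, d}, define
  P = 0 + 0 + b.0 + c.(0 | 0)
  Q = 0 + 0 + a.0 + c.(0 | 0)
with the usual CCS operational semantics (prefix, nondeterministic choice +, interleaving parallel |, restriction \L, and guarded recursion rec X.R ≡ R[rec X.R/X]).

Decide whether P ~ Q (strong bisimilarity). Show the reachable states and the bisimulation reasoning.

not bisimilar

LTS(P): 3 reachable states
  m0 = 0 + 0 + b.0 + c.(0 | 0) → --b--▸ m1, --c--▸ m2
  m1 = 0 → (no moves)
  m2 = 0 | 0 → (no moves)
LTS(Q): 3 reachable states
  n0 = 0 + 0 + a.0 + c.(0 | 0) → --a--▸ n1, --c--▸ n2
  n1 = 0 → (no moves)
  n2 = 0 | 0 → (no moves)
Bisimilarity quotient blocks:
  B0 = {m0}
  B1 = {m1, m2, n1, n2}
  B2 = {n0}
m0 ∈ B0, n0 ∈ B2 → different blocks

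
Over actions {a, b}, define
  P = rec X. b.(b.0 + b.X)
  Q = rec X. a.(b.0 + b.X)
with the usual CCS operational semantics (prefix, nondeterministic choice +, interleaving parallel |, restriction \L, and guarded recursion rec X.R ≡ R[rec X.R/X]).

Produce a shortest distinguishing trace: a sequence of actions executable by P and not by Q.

b

LTS(P): 3 reachable states
  s0 = rec X. b.(b.0 + b.X) ⊢ --b--▸ s1
  s1 = b.0 + b.(rec X. b.(b.0 + b.X)) ⊢ --b--▸ s0, --b--▸ s2
  s2 = 0 ⊢ (no moves)
LTS(Q): 3 reachable states
  t0 = rec X. a.(b.0 + b.X) ⊢ --a--▸ t1
  t1 = b.0 + b.(rec X. a.(b.0 + b.X)) ⊢ --b--▸ t0, --b--▸ t2
  t2 = 0 ⊢ (no moves)
Executing b from P (initial set {s0}):
  step 1 (b): {s1}
  P completes σ.
Executing b from Q (initial set {t0}):
  step 1 (b): no successor for Q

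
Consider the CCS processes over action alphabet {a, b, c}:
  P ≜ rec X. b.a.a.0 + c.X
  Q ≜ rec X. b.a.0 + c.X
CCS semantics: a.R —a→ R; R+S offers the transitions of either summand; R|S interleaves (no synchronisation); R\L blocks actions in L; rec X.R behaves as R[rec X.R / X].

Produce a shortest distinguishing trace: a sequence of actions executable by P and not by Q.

Reachable graph of P (4 states):
  m0 = rec X. b.a.a.0 + c.X has moves =b=> m1, =c=> m0
  m1 = a.a.0 has moves =a=> m2
  m2 = a.0 has moves =a=> m3
  m3 = 0 has moves ·
Reachable graph of Q (3 states):
  n0 = rec X. b.a.0 + c.X has moves =b=> n1, =c=> n0
  n1 = a.0 has moves =a=> n2
  n2 = 0 has moves ·
Trace ⟨baa⟩ through P, begin at {m0}:
  after b @ step 1: {m1}
  after a @ step 2: {m2}
  after a @ step 3: {m3}
  ✓ P
Trace ⟨baa⟩ through Q, begin at {n0}:
  after b @ step 1: {n1}
  after a @ step 2: {n2}
  after a @ step 3: no successor for Q

baa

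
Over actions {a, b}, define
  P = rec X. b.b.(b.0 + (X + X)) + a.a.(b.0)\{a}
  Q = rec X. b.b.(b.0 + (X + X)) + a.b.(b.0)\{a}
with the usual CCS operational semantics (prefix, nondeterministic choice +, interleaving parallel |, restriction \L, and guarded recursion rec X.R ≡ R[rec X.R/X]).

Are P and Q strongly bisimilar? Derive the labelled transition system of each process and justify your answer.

LTS(P): 7 reachable states
  u0 = rec X. b.b.(b.0 + (X + X)) + a.a.(b.0)\{a} has moves --a--▸ u1, --b--▸ u2
  u1 = a.(b.0)\{a} has moves --a--▸ u3
  u2 = b.(b.0 + ((rec X. b.b.(b.0 + (X + X)) + a.a.(b.0)\{a}) + (rec X. b.b.(b.0 + (X + X)) + a.a.(b.0)\{a}))) has moves --b--▸ u4
  u3 = (b.0)\{a} has moves --b--▸ u5
  u4 = b.0 + ((rec X. b.b.(b.0 + (X + X)) + a.a.(b.0)\{a}) + (rec X. b.b.(b.0 + (X + X)) + a.a.(b.0)\{a})) has moves --a--▸ u1, --b--▸ u2, --b--▸ u6
  u5 = 0\{a} has moves stopped
  u6 = 0 has moves stopped
LTS(Q): 7 reachable states
  v0 = rec X. b.b.(b.0 + (X + X)) + a.b.(b.0)\{a} has moves --a--▸ v1, --b--▸ v2
  v1 = b.(b.0)\{a} has moves --b--▸ v3
  v2 = b.(b.0 + ((rec X. b.b.(b.0 + (X + X)) + a.b.(b.0)\{a}) + (rec X. b.b.(b.0 + (X + X)) + a.b.(b.0)\{a}))) has moves --b--▸ v4
  v3 = (b.0)\{a} has moves --b--▸ v5
  v4 = b.0 + ((rec X. b.b.(b.0 + (X + X)) + a.b.(b.0)\{a}) + (rec X. b.b.(b.0 + (X + X)) + a.b.(b.0)\{a})) has moves --a--▸ v1, --b--▸ v2, --b--▸ v6
  v5 = 0\{a} has moves stopped
  v6 = 0 has moves stopped
Bisimilarity quotient blocks:
  B0 = {u0}
  B1 = {u2}
  B2 = {u4}
  B3 = {u1}
  B4 = {u3, v3}
  B5 = {u5, u6, v5, v6}
  B6 = {v0}
  B7 = {v2}
  B8 = {v4}
  B9 = {v1}
u0 ∈ B0, v0 ∈ B6 → different blocks

NO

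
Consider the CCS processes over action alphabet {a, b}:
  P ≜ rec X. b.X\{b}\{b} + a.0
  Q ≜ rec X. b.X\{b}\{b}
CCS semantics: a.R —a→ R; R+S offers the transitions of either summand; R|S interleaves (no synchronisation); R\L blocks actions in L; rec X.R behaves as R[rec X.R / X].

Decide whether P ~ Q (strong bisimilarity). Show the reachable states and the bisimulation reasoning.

P's transition system — 4 states:
  s0 = rec X. b.X\{b}\{b} + a.0 :: =a=> s1, =b=> s2
  s1 = 0 :: stopped
  s2 = (rec X. b.X\{b}\{b} + a.0)\{b}\{b} :: =a=> s3
  s3 = 0\{b}\{b} :: stopped
Q's transition system — 2 states:
  t0 = rec X. b.X\{b}\{b} :: =b=> t1
  t1 = (rec X. b.X\{b}\{b})\{b}\{b} :: stopped
Partition-refinement fixed point:
  B0 = {s0}
  B1 = {s2}
  B2 = {s1, s3, t1}
  B3 = {t0}
s0 ∈ B0, t0 ∈ B3 → different blocks

NO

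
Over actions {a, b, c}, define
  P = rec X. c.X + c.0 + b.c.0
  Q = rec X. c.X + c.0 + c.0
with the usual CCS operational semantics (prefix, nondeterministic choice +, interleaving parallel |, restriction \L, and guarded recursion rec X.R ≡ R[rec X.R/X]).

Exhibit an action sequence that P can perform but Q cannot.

b

P's transition system — 3 states:
  s0 = rec X. c.X + c.0 + b.c.0 → -b-> s1, -c-> s0, -c-> s2
  s1 = c.0 → -c-> s2
  s2 = 0 → (no moves)
Q's transition system — 2 states:
  t0 = rec X. c.X + c.0 + c.0 → -c-> t0, -c-> t1
  t1 = 0 → (no moves)
Trace ⟨b⟩ through P, begin at {s0}:
  after b @ step 1: {s1}
  P completes σ.
Trace ⟨b⟩ through Q, begin at {t0}:
  after b @ step 1: no successor for Q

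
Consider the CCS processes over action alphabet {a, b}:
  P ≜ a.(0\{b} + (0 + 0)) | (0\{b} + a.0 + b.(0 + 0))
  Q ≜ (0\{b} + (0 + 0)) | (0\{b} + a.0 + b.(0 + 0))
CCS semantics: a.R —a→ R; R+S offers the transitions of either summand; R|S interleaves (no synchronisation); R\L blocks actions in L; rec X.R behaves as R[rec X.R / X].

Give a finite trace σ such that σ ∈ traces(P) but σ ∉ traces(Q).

LTS(P): 6 reachable states
  u0 = a.(0\{b} + (0 + 0)) | (0\{b} + a.0 + b.(0 + 0)) ⊢ —a→ u1, —a→ u2, —b→ u3
  u1 = (0\{b} + (0 + 0)) | (0\{b} + a.0 + b.(0 + 0)) ⊢ —a→ u4, —b→ u5
  u2 = a.(0\{b} + (0 + 0)) | 0 ⊢ —a→ u4
  u3 = a.(0\{b} + (0 + 0)) | (0 + 0) ⊢ —a→ u5
  u4 = (0\{b} + (0 + 0)) | 0 ⊢ deadlocked
  u5 = (0\{b} + (0 + 0)) | (0 + 0) ⊢ deadlocked
LTS(Q): 3 reachable states
  v0 = (0\{b} + (0 + 0)) | (0\{b} + a.0 + b.(0 + 0)) ⊢ —a→ v1, —b→ v2
  v1 = (0\{b} + (0 + 0)) | 0 ⊢ deadlocked
  v2 = (0\{b} + (0 + 0)) | (0 + 0) ⊢ deadlocked
Executing aa from P (initial set {u0}):
  after a @ step 1: {u1, u2}
  after a @ step 2: {u4}
  — P admits the full trace.
Executing aa from Q (initial set {v0}):
  after a @ step 1: {v1}
  after a @ step 2: ∅  — Q cannot continue

aa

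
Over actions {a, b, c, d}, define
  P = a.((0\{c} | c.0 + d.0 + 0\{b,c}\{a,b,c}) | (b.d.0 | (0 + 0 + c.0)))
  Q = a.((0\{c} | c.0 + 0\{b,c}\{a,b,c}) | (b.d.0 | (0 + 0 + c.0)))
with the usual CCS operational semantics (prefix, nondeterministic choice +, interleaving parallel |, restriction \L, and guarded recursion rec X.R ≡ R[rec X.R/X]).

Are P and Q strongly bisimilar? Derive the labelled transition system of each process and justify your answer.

P ≁ Q

Reachable graph of P (19 states):
  s0 = a.((0\{c} | c.0 + d.0 + 0\{b,c}\{a,b,c}) | (b.d.0 | (0 + 0 + c.0))) → —a→ s1
  s1 = (0\{c} | c.0 + d.0 + 0\{b,c}\{a,b,c}) | (b.d.0 | (0 + 0 + c.0)) → —b→ s2, —c→ s3, —c→ s4, —d→ s5
  s2 = (0\{c} | c.0 + d.0 + 0\{b,c}\{a,b,c}) | (d.0 | (0 + 0 + c.0)) → —c→ s6, —c→ s7, —d→ s8, —d→ s9
  s3 = (0\{c} | c.0 + d.0 + 0\{b,c}\{a,b,c}) | (b.d.0 | 0) → —b→ s6, —c→ s10, —d→ s11
  s4 = 0\{c} | 0 | (b.d.0 | (0 + 0 + c.0)) → —b→ s7, —c→ s10
  s5 = 0 | (b.d.0 | (0 + 0 + c.0)) → —b→ s9, —c→ s11
  s6 = (0\{c} | c.0 + d.0 + 0\{b,c}\{a,b,c}) | (d.0 | 0) → —c→ s12, —d→ s13, —d→ s14
  s7 = 0\{c} | 0 | (d.0 | (0 + 0 + c.0)) → —c→ s12, —d→ s15
  s8 = (0\{c} | c.0 + d.0 + 0\{b,c}\{a,b,c}) | (0 | (0 + 0 + c.0)) → —c→ s13, —c→ s15, —d→ s16
  s9 = 0 | (d.0 | (0 + 0 + c.0)) → —c→ s14, —d→ s16
  s10 = 0\{c} | 0 | (b.d.0 | 0) → —b→ s12
  s11 = 0 | (b.d.0 | 0) → —b→ s14
  s12 = 0\{c} | 0 | (d.0 | 0) → —d→ s17
  s13 = (0\{c} | c.0 + d.0 + 0\{b,c}\{a,b,c}) | (0 | 0) → —c→ s17, —d→ s18
  s14 = 0 | (d.0 | 0) → —d→ s18
  s15 = 0\{c} | 0 | (0 | (0 + 0 + c.0)) → —c→ s17
  s16 = 0 | (0 | (0 + 0 + c.0)) → —c→ s18
  s17 = 0\{c} | 0 | (0 | 0) → (no moves)
  s18 = 0 | (0 | 0) → (no moves)
Reachable graph of Q (13 states):
  t0 = a.((0\{c} | c.0 + 0\{b,c}\{a,b,c}) | (b.d.0 | (0 + 0 + c.0))) → —a→ t1
  t1 = (0\{c} | c.0 + 0\{b,c}\{a,b,c}) | (b.d.0 | (0 + 0 + c.0)) → —b→ t2, —c→ t3, —c→ t4
  t2 = (0\{c} | c.0 + 0\{b,c}\{a,b,c}) | (d.0 | (0 + 0 + c.0)) → —c→ t5, —c→ t6, —d→ t7
  t3 = (0\{c} | c.0 + 0\{b,c}\{a,b,c}) | (b.d.0 | 0) → —b→ t5, —c→ t8
  t4 = 0\{c} | 0 | (b.d.0 | (0 + 0 + c.0)) → —b→ t6, —c→ t8
  t5 = (0\{c} | c.0 + 0\{b,c}\{a,b,c}) | (d.0 | 0) → —c→ t9, —d→ t10
  t6 = 0\{c} | 0 | (d.0 | (0 + 0 + c.0)) → —c→ t9, —d→ t11
  t7 = (0\{c} | c.0 + 0\{b,c}\{a,b,c}) | (0 | (0 + 0 + c.0)) → —c→ t10, —c→ t11
  t8 = 0\{c} | 0 | (b.d.0 | 0) → —b→ t9
  t9 = 0\{c} | 0 | (d.0 | 0) → —d→ t12
  t10 = (0\{c} | c.0 + 0\{b,c}\{a,b,c}) | (0 | 0) → —c→ t12
  t11 = 0\{c} | 0 | (0 | (0 + 0 + c.0)) → —c→ t12
  t12 = 0\{c} | 0 | (0 | 0) → (no moves)
Coarsest stable partition (strong bisimilarity classes):
  B0 = {s0}
  B1 = {s1}
  B2 = {s4, s5, t3, t4}
  B3 = {s7, s9, t5, t6}
  B4 = {s12, s14, t9}
  B5 = {s17, s18, t12}
  B6 = {s15, s16, t10, t11}
  B7 = {s10, s11, t8}
  B8 = {s3}
  B9 = {s6}
  B10 = {s13}
  B11 = {s2}
  B12 = {s8}
  B13 = {t0}
  B14 = {t1}
  B15 = {t2}
  B16 = {t7}
s0 ∈ B0, t0 ∈ B13 → different blocks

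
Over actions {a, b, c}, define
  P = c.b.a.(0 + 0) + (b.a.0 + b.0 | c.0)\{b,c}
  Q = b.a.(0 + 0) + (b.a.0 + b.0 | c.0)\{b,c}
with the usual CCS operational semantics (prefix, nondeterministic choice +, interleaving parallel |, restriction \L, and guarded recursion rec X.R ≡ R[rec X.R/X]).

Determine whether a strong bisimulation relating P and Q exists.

P's transition system — 4 states:
  m0 = c.b.a.(0 + 0) + (b.a.0 + b.0 | c.0)\{b,c} ⊢ ··c··> m1
  m1 = b.a.(0 + 0) ⊢ ··b··> m2
  m2 = a.(0 + 0) ⊢ ··a··> m3
  m3 = 0 + 0 ⊢ (no moves)
Q's transition system — 3 states:
  n0 = b.a.(0 + 0) + (b.a.0 + b.0 | c.0)\{b,c} ⊢ ··b··> n1
  n1 = a.(0 + 0) ⊢ ··a··> n2
  n2 = 0 + 0 ⊢ (no moves)
Partition-refinement fixed point:
  B0 = {m0}
  B1 = {m1, n0}
  B2 = {m2, n1}
  B3 = {m3, n2}
m0 ∈ B0, n0 ∈ B1 → different blocks

P ≁ Q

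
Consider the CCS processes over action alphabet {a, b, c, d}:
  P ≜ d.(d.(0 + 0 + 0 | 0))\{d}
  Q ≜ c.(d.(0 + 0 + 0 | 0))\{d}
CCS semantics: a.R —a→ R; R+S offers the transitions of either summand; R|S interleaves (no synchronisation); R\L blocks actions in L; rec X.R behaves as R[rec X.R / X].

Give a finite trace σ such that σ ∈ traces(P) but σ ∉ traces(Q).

d

Reachable graph of P (2 states):
  m0 = d.(d.(0 + 0 + 0 | 0))\{d} :: —d→ m1
  m1 = (d.(0 + 0 + 0 | 0))\{d} :: deadlocked
Reachable graph of Q (2 states):
  n0 = c.(d.(0 + 0 + 0 | 0))\{d} :: —c→ n1
  n1 = (d.(0 + 0 + 0 | 0))\{d} :: deadlocked
Executing d from P (initial set {m0}):
  [1] d ⇒ {m1}
  P completes σ.
Executing d from Q (initial set {n0}):
  [1] d ⇒ no successor for Q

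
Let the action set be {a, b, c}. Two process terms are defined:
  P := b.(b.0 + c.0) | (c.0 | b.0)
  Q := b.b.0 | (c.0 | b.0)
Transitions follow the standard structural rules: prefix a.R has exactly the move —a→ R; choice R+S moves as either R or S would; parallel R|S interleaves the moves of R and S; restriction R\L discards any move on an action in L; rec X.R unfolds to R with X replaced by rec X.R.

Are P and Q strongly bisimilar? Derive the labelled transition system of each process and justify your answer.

not bisimilar

LTS(P): 12 reachable states
  m0 = b.(b.0 + c.0) | (c.0 | b.0) → —b→ m1, —b→ m2, —c→ m3
  m1 = (b.0 + c.0) | (c.0 | b.0) → —b→ m4, —b→ m5, —c→ m5, —c→ m6
  m2 = b.(b.0 + c.0) | (c.0 | 0) → —b→ m4, —c→ m7
  m3 = b.(b.0 + c.0) | (0 | b.0) → —b→ m6, —b→ m7
  m4 = (b.0 + c.0) | (c.0 | 0) → —b→ m8, —c→ m8, —c→ m9
  m5 = 0 | (c.0 | b.0) → —b→ m8, —c→ m10
  m6 = (b.0 + c.0) | (0 | b.0) → —b→ m10, —b→ m9, —c→ m10
  m7 = b.(b.0 + c.0) | (0 | 0) → —b→ m9
  m8 = 0 | (c.0 | 0) → —c→ m11
  m9 = (b.0 + c.0) | (0 | 0) → —b→ m11, —c→ m11
  m10 = 0 | (0 | b.0) → —b→ m11
  m11 = 0 | (0 | 0) → (no moves)
LTS(Q): 12 reachable states
  n0 = b.b.0 | (c.0 | b.0) → —b→ n1, —b→ n2, —c→ n3
  n1 = b.0 | (c.0 | b.0) → —b→ n4, —b→ n5, —c→ n6
  n2 = b.b.0 | (c.0 | 0) → —b→ n5, —c→ n7
  n3 = b.b.0 | (0 | b.0) → —b→ n6, —b→ n7
  n4 = 0 | (c.0 | b.0) → —b→ n8, —c→ n9
  n5 = b.0 | (c.0 | 0) → —b→ n8, —c→ n10
  n6 = b.0 | (0 | b.0) → —b→ n10, —b→ n9
  n7 = b.b.0 | (0 | 0) → —b→ n10
  n8 = 0 | (c.0 | 0) → —c→ n11
  n9 = 0 | (0 | b.0) → —b→ n11
  n10 = b.0 | (0 | 0) → —b→ n11
  n11 = 0 | (0 | 0) → (no moves)
Partition-refinement fixed point:
  B0 = {m0}
  B1 = {m2}
  B2 = {m7}
  B3 = {m9}
  B4 = {m11, n11}
  B5 = {m4}
  B6 = {m8, n8}
  B7 = {m3}
  B8 = {m6}
  B9 = {m10, n10, n9}
  B10 = {m1}
  B11 = {m5, n4, n5}
  B12 = {n0}
  B13 = {n1, n2}
  B14 = {n6, n7}
  B15 = {n3}
m0 ∈ B0, n0 ∈ B12 → different blocks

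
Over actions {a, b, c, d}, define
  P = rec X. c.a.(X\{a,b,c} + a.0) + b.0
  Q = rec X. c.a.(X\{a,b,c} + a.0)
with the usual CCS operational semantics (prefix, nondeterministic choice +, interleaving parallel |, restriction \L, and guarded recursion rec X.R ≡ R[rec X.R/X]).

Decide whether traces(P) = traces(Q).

NO — witness ⟨b⟩

Reachable graph of P (4 states):
  p0 = rec X. c.a.(X\{a,b,c} + a.0) + b.0 has moves --b--▸ p1, --c--▸ p2
  p1 = 0 has moves ·
  p2 = a.((rec X. c.a.(X\{a,b,c} + a.0) + b.0)\{a,b,c} + a.0) has moves --a--▸ p3
  p3 = (rec X. c.a.(X\{a,b,c} + a.0) + b.0)\{a,b,c} + a.0 has moves --a--▸ p1
Reachable graph of Q (4 states):
  q0 = rec X. c.a.(X\{a,b,c} + a.0) has moves --c--▸ q1
  q1 = a.((rec X. c.a.(X\{a,b,c} + a.0))\{a,b,c} + a.0) has moves --a--▸ q2
  q2 = (rec X. c.a.(X\{a,b,c} + a.0))\{a,b,c} + a.0 has moves --a--▸ q3
  q3 = 0 has moves ·
Executing b from P (initial set {p0}):
  [1] b ⇒ {p1}
  — P admits the full trace.
Executing b from Q (initial set {q0}):
  [1] b ⇒ no successor for Q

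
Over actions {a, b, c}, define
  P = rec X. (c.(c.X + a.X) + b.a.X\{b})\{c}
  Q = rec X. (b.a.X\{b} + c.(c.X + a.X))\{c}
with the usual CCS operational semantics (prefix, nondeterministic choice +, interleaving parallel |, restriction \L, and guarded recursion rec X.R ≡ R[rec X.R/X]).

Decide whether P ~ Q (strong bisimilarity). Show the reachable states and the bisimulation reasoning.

P ~ Q

Reachable graph of P (3 states):
  m0 = rec X. (c.(c.X + a.X) + b.a.X\{b})\{c} has moves —b→ m1
  m1 = (a.(rec X. (c.(c.X + a.X) + b.a.X\{b})\{c})\{b})\{c} has moves —a→ m2
  m2 = (rec X. (c.(c.X + a.X) + b.a.X\{b})\{c})\{b}\{c} has moves (no moves)
Reachable graph of Q (3 states):
  n0 = rec X. (b.a.X\{b} + c.(c.X + a.X))\{c} has moves —b→ n1
  n1 = (a.(rec X. (b.a.X\{b} + c.(c.X + a.X))\{c})\{b})\{c} has moves —a→ n2
  n2 = (rec X. (b.a.X\{b} + c.(c.X + a.X))\{c})\{b}\{c} has moves (no moves)
Coarsest stable partition (strong bisimilarity classes):
  B0 = {m0, n0}
  B1 = {m1, n1}
  B2 = {m2, n2}
m0 ∈ B0, n0 ∈ B0 → same block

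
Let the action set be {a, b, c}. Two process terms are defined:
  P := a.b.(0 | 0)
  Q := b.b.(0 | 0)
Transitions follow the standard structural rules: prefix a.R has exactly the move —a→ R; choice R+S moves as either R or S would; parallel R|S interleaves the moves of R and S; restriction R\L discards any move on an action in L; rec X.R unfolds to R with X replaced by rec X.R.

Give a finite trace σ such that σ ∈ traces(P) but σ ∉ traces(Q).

LTS(P): 3 reachable states
  s0 = a.b.(0 | 0) | —a→ s1
  s1 = b.(0 | 0) | —b→ s2
  s2 = 0 | 0 | deadlocked
LTS(Q): 3 reachable states
  t0 = b.b.(0 | 0) | —b→ t1
  t1 = b.(0 | 0) | —b→ t2
  t2 = 0 | 0 | deadlocked
Executing a from P (initial set {s0}):
  step 1 (a): {s1}
  P completes σ.
Executing a from Q (initial set {t0}):
  step 1 (a): no successor for Q

a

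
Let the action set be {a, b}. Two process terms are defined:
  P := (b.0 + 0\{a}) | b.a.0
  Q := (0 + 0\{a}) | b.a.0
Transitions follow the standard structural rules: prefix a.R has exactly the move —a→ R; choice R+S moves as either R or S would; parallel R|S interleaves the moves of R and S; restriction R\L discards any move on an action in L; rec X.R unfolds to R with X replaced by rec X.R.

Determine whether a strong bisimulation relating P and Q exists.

LTS(P): 6 reachable states
  u0 = (b.0 + 0\{a}) | b.a.0 :: —b→ u1, —b→ u2
  u1 = (b.0 + 0\{a}) | a.0 :: —a→ u3, —b→ u4
  u2 = 0 | b.a.0 :: —b→ u4
  u3 = (b.0 + 0\{a}) | 0 :: —b→ u5
  u4 = 0 | a.0 :: —a→ u5
  u5 = 0 | 0 :: stopped
LTS(Q): 3 reachable states
  v0 = (0 + 0\{a}) | b.a.0 :: —b→ v1
  v1 = (0 + 0\{a}) | a.0 :: —a→ v2
  v2 = (0 + 0\{a}) | 0 :: stopped
Coarsest stable partition (strong bisimilarity classes):
  B0 = {u0}
  B1 = {u1}
  B2 = {u4, v1}
  B3 = {u5, v2}
  B4 = {u3}
  B5 = {u2, v0}
u0 ∈ B0, v0 ∈ B5 → different blocks

not bisimilar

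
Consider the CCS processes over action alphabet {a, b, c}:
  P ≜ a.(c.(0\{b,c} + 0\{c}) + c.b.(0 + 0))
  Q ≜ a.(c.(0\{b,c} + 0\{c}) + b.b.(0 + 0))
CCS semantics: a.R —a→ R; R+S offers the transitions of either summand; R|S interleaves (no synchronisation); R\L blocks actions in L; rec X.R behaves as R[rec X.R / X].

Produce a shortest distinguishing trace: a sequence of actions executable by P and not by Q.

acb

LTS(P): 5 reachable states
  s0 = a.(c.(0\{b,c} + 0\{c}) + c.b.(0 + 0)) ⊢ ··a··> s1
  s1 = c.(0\{b,c} + 0\{c}) + c.b.(0 + 0) ⊢ ··c··> s2, ··c··> s3
  s2 = 0\{b,c} + 0\{c} ⊢ (no moves)
  s3 = b.(0 + 0) ⊢ ··b··> s4
  s4 = 0 + 0 ⊢ (no moves)
LTS(Q): 5 reachable states
  t0 = a.(c.(0\{b,c} + 0\{c}) + b.b.(0 + 0)) ⊢ ··a··> t1
  t1 = c.(0\{b,c} + 0\{c}) + b.b.(0 + 0) ⊢ ··b··> t2, ··c··> t3
  t2 = b.(0 + 0) ⊢ ··b··> t4
  t3 = 0\{b,c} + 0\{c} ⊢ (no moves)
  t4 = 0 + 0 ⊢ (no moves)
Trace ⟨acb⟩ through P, begin at {s0}:
  after a @ step 1: {s1}
  after c @ step 2: {s2, s3}
  after b @ step 3: {s4}
  — P admits the full trace.
Trace ⟨acb⟩ through Q, begin at {t0}:
  after a @ step 1: {t1}
  after c @ step 2: {t3}
  after b @ step 3: no successor for Q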